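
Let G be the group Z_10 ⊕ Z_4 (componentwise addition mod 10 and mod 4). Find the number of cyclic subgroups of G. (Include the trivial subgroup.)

12

Group the elements of G by the cyclic subgroup they generate; each cyclic subgroup of order d accounts for φ(d) elements.
Cyclic subgroups by order — order 1: 1; order 2: 3; order 4: 2; order 5: 1; order 10: 3; order 20: 2.
Total: 12.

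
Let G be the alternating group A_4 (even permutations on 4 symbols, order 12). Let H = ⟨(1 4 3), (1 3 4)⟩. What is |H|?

3

|⟨(1 4 3)⟩| = 3 and |⟨(1 3 4)⟩| = 3, so |H| is a multiple of lcm(3, 3) = 3 and divides |G| = 12.
Closing under the operation: H = {e, (1 3 4), (1 4 3)}, so |H| = 3.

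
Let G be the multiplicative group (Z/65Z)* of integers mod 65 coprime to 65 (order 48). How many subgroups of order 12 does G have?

7

|G| = 48 and 12 | 48, so subgroups of order 12 are possible by Lagrange.
The subgroups of order 12 are: {1, 6, 11, 16, 21, 31, 36, 41, 46, 51, 56, 61}; {1, 9, 12, 14, 16, 17, 23, 29, 38, 43, 61, 62}; {1, 3, 9, 14, 16, 22, 27, 29, 42, 48, 53, 61}; {1, 4, 9, 14, 16, 29, 36, 49, 51, 56, 61, 64}; … (7 in all).
So G has 7 subgroups of order 12.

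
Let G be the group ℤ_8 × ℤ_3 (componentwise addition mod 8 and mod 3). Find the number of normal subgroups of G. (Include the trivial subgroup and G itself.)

8

G is abelian, so every subgroup is normal.
G has 8 subgroups in total, hence 8 normal subgroups.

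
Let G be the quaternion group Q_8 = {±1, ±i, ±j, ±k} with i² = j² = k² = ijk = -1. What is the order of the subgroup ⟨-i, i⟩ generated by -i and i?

|⟨-i⟩| = 4 and |⟨i⟩| = 4, so |H| is a multiple of lcm(4, 4) = 4 and divides |G| = 8.
Closing under the operation: H = {1, -1, i, -i}, so |H| = 4.

4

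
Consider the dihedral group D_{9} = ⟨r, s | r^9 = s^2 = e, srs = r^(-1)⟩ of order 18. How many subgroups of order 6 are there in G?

|G| = 18 and 6 | 18, so subgroups of order 6 are possible by Lagrange.
The subgroups of order 6 are: {e, r^3, r^6, r^2s, r^5s, r^8s}; {e, r^3, r^6, s, r^3s, r^6s}; {e, r^3, r^6, rs, r^4s, r^7s}.
So G has 3 subgroups of order 6.

3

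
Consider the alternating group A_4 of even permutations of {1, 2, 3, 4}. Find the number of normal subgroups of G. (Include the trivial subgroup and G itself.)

G has 10 subgroups. Checking conjugation-invariance by order — order 1: 1/1 normal; order 2: 0/3 normal; order 3: 0/4 normal; order 4: 1/1 normal; order 12: 1/1 normal.
Total normal subgroups: 3.

3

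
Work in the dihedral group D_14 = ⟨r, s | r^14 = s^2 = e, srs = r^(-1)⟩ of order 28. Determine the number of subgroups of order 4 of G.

7

|G| = 28 and 4 | 28, so subgroups of order 4 are possible by Lagrange.
The subgroups of order 4 are: {e, r^7, r^3s, r^10s}; {e, r^7, r^4s, r^11s}; {e, r^7, r^5s, r^12s}; {e, r^7, r^6s, r^13s}; … (7 in all).
So G has 7 subgroups of order 4.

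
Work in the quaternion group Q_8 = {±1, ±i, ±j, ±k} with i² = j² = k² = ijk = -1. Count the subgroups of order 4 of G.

3

|G| = 8 and 4 | 8, so subgroups of order 4 are possible by Lagrange.
The subgroups of order 4 are: {1, -1, i, -i}; {1, -1, j, -j}; {1, -1, k, -k}.
So G has 3 subgroups of order 4.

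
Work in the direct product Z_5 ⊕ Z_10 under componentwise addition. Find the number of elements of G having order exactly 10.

24

An element (a,b) has order lcm(ord(a), ord(b)); count pairs with lcm equal to 10.
Enumerating gives 24 such elements.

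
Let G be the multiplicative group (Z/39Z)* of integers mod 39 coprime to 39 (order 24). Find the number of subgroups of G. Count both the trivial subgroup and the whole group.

16

|G| = 24, so by Lagrange every subgroup order divides 24. Divisors: 1, 2, 3, 4, 6, 8, 12, 24.
Subgroups by order — order 1: 1; order 2: 3; order 3: 1; order 4: 3; order 6: 3; order 8: 1; order 12: 3; order 24: 1.
Total: 1 + 3 + 1 + 3 + 3 + 1 + 3 + 1 = 16.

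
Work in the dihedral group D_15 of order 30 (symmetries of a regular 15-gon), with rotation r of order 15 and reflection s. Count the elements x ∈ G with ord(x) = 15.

8

The elements of order 15 are: r, r^2, r^4, r^7, r^8, r^11, r^13, r^14.
That's 8.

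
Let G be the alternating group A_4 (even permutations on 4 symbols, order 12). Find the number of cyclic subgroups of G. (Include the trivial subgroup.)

Each element a generates a cyclic subgroup ⟨a⟩; distinct elements may generate the same one (a cyclic group of order d has φ(d) generators).
Cyclic subgroups by order — order 1: 1; order 2: 3; order 3: 4.
Total: 8.

8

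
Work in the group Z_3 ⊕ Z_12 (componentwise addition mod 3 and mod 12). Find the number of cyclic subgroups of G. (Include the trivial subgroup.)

Each element a generates a cyclic subgroup ⟨a⟩; distinct elements may generate the same one (a cyclic group of order d has φ(d) generators).
Cyclic subgroups by order — order 1: 1; order 2: 1; order 3: 4; order 4: 1; order 6: 4; order 12: 4.
Total: 15.

15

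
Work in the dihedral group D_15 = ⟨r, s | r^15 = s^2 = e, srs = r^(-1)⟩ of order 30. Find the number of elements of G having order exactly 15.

The elements of order 15 are: r, r^2, r^4, r^7, r^8, r^11, r^13, r^14.
That's 8.

8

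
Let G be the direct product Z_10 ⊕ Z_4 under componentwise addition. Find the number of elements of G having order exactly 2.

3

An element (a,b) has order lcm(ord(a), ord(b)); count pairs with lcm equal to 2.
Enumerating gives 3 such elements.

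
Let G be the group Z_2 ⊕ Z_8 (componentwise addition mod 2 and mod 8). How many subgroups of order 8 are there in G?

|G| = 16 and 8 | 16, so subgroups of order 8 are possible by Lagrange.
The subgroups of order 8 are: {(0,0), (0,1), (0,2), (0,3), (0,4), (0,5), (0,6), (0,7)}; {(0,0), (0,2), (0,4), (0,6), (1,0), (1,2), (1,4), (1,6)}; {(0,0), (0,2), (0,4), (0,6), (1,1), (1,3), (1,5), (1,7)}.
So G has 3 subgroups of order 8.

3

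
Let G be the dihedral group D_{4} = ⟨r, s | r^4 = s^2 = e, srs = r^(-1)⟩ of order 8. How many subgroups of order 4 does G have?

3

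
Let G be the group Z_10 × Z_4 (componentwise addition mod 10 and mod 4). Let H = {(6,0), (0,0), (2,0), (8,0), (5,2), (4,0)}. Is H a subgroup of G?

No

|H| = 6 does not divide |G| = 40, so by Lagrange H is not a subgroup.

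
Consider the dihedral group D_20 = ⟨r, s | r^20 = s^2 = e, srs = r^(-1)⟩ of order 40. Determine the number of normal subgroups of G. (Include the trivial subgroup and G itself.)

9

G has 48 subgroups. Checking conjugation-invariance by order — order 1: 1/1 normal; order 2: 1/21 normal; order 4: 1/11 normal; order 5: 1/1 normal; order 8: 0/5 normal; order 10: 1/5 normal; order 20: 3/3 normal; order 40: 1/1 normal.
Total normal subgroups: 9.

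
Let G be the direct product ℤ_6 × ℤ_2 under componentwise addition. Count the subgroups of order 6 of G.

|G| = 12 and 6 | 12, so subgroups of order 6 are possible by Lagrange.
The subgroups of order 6 are: {(0,0), (0,1), (2,0), (2,1), (4,0), (4,1)}; {(0,0), (1,0), (2,0), (3,0), (4,0), (5,0)}; {(0,0), (1,1), (2,0), (3,1), (4,0), (5,1)}.
So G has 3 subgroups of order 6.

3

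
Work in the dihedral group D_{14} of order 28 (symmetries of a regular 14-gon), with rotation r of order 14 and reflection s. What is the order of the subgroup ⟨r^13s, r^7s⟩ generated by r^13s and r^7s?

|⟨r^13s⟩| = 2 and |⟨r^7s⟩| = 2, so |H| is a multiple of lcm(2, 2) = 2 and divides |G| = 28.
Closing under the operation: H = {e, r^2, r^4, r^6, r^8, r^10, r^12, rs, r^3s, r^5s, r^7s, r^9s, r^11s, r^13s}, so |H| = 14.

14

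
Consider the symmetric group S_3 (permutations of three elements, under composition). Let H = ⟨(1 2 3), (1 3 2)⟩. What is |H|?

3

|⟨(1 2 3)⟩| = 3 and |⟨(1 3 2)⟩| = 3, so |H| is a multiple of lcm(3, 3) = 3 and divides |G| = 6.
Closing under the operation: H = {e, (1 2 3), (1 3 2)}, so |H| = 3.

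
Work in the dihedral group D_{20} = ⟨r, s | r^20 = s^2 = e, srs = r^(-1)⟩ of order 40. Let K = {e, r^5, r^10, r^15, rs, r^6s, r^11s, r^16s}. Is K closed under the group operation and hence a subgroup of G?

Yes

|K| = 8 divides |G| = 40, consistent with Lagrange.
K contains the identity, every element's inverse is in K, and K is closed under ·: it is a subgroup.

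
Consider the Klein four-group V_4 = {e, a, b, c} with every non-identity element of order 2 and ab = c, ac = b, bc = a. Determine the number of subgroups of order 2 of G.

3

|G| = 4 and 2 | 4, so subgroups of order 2 are possible by Lagrange.
The subgroups of order 2 are: {e, a}; {e, b}; {e, c}.
So G has 3 subgroups of order 2.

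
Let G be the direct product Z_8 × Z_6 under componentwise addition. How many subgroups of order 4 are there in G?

3

|G| = 48 and 4 | 48, so subgroups of order 4 are possible by Lagrange.
The subgroups of order 4 are: {(0,0), (0,3), (4,0), (4,3)}; {(0,0), (2,0), (4,0), (6,0)}; {(0,0), (2,3), (4,0), (6,3)}.
So G has 3 subgroups of order 4.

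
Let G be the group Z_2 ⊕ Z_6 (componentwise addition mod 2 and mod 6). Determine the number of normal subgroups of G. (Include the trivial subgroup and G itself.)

10

G is abelian, so every subgroup is normal.
G has 10 subgroups in total, hence 10 normal subgroups.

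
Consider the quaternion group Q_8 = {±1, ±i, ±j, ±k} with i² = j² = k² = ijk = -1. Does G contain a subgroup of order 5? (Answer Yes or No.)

No

5 does not divide |G| = 8, so by Lagrange no subgroup of order 5 exists.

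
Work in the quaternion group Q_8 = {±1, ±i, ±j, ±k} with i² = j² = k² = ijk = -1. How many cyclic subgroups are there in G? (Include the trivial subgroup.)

5

Group the elements of G by the cyclic subgroup they generate; each cyclic subgroup of order d accounts for φ(d) elements.
Cyclic subgroups by order — order 1: 1; order 2: 1; order 4: 3.
Total: 5.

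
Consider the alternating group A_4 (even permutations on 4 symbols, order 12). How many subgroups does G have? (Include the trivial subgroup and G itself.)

10

|G| = 12, so by Lagrange every subgroup order divides 12. Divisors: 1, 2, 3, 4, 6, 12.
Subgroups by order — order 1: 1; order 2: 3; order 3: 4; order 4: 1; order 6: 0; order 12: 1.
Total: 1 + 3 + 4 + 1 + 0 + 1 = 10.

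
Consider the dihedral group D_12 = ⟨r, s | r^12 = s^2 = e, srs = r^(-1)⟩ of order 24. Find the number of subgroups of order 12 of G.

3

|G| = 24 and 12 | 24, so subgroups of order 12 are possible by Lagrange.
The subgroups of order 12 are: {e, r, r^2, r^3, r^4, r^5, r^6, r^7, r^8, r^9, r^10, r^11}; {e, r^2, r^4, r^6, r^8, r^10, s, r^2s, r^4s, r^6s, r^8s, r^10s}; {e, r^2, r^4, r^6, r^8, r^10, rs, r^3s, r^5s, r^7s, r^9s, r^11s}.
So G has 3 subgroups of order 12.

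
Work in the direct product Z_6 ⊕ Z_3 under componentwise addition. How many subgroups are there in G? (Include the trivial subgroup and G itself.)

|G| = 18, so by Lagrange every subgroup order divides 18. Divisors: 1, 2, 3, 6, 9, 18.
Subgroups by order — order 1: 1; order 2: 1; order 3: 4; order 6: 4; order 9: 1; order 18: 1.
Total: 1 + 1 + 4 + 4 + 1 + 1 = 12.

12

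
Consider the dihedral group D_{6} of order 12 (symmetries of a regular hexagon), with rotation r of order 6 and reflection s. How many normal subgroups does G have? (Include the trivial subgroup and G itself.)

7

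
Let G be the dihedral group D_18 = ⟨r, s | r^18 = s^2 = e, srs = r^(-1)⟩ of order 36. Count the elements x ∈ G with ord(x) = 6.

2

The elements of order 6 are: r^3, r^15.
That's 2.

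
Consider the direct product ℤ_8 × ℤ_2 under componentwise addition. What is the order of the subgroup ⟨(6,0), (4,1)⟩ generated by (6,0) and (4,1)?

|⟨(6,0)⟩| = 4 and |⟨(4,1)⟩| = 2, so |H| is a multiple of lcm(4, 2) = 4 and divides |G| = 16.
Closing under the operation: H = {(0,0), (0,1), (2,0), (2,1), (4,0), (4,1), (6,0), (6,1)}, so |H| = 8.

8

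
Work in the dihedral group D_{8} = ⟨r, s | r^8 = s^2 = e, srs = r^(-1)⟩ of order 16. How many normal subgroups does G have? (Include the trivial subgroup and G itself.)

7

G has 19 subgroups. Checking conjugation-invariance by order — order 1: 1/1 normal; order 2: 1/9 normal; order 4: 1/5 normal; order 8: 3/3 normal; order 16: 1/1 normal.
Total normal subgroups: 7.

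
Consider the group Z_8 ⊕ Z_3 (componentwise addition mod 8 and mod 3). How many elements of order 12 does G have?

4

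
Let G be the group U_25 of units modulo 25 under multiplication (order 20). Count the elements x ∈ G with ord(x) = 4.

The elements of order 4 are: 7, 18.
That's 2.

2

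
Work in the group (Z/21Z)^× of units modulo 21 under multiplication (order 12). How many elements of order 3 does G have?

2

The elements of order 3 are: 4, 16.
That's 2.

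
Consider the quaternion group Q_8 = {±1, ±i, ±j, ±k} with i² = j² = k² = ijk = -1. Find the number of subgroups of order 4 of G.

|G| = 8 and 4 | 8, so subgroups of order 4 are possible by Lagrange.
The subgroups of order 4 are: {1, -1, i, -i}; {1, -1, j, -j}; {1, -1, k, -k}.
So G has 3 subgroups of order 4.

3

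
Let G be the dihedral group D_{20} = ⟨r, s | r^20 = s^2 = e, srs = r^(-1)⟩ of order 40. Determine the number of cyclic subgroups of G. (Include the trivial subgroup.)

26

A cyclic subgroup of order d is generated by each of its φ(d) elements of order d, so the cyclic subgroups of order d number (#elements of order d)/φ(d).
Cyclic subgroups by order — order 1: 1; order 2: 21; order 4: 1; order 5: 1; order 10: 1; order 20: 1.
Total: 26.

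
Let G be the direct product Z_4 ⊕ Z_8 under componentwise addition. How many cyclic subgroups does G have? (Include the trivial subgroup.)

14

Group the elements of G by the cyclic subgroup they generate; each cyclic subgroup of order d accounts for φ(d) elements.
Cyclic subgroups by order — order 1: 1; order 2: 3; order 4: 6; order 8: 4.
Total: 14.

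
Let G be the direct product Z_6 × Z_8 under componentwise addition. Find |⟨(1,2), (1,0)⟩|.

|⟨(1,2)⟩| = 12 and |⟨(1,0)⟩| = 6, so |H| is a multiple of lcm(12, 6) = 12 and divides |G| = 48.
Closing under the operation: H = {(0,0), (0,2), (0,4), (0,6), (1,0), (1,2), (1,4), (1,6), (2,0), (2,2), (2,4), (2,6), (3,0), (3,2), (3,4), (3,6), (4,0), (4,2), (4,4), (4,6), (5,0), (5,2), (5,4), (5,6)}, so |H| = 24.

24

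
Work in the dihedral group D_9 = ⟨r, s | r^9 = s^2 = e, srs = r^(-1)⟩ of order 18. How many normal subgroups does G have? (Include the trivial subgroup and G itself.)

4

G has 16 subgroups. Checking conjugation-invariance by order — order 1: 1/1 normal; order 2: 0/9 normal; order 3: 1/1 normal; order 6: 0/3 normal; order 9: 1/1 normal; order 18: 1/1 normal.
Total normal subgroups: 4.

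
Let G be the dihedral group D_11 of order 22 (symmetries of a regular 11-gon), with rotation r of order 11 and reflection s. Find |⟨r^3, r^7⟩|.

|⟨r^3⟩| = 11 and |⟨r^7⟩| = 11, so |H| is a multiple of lcm(11, 11) = 11 and divides |G| = 22.
Closing under the operation: H = {e, r, r^2, r^3, r^4, r^5, r^6, r^7, r^8, r^9, r^10}, so |H| = 11.

11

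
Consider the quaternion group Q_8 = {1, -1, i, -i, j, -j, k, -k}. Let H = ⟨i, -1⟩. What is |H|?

|⟨i⟩| = 4 and |⟨-1⟩| = 2, so |H| is a multiple of lcm(4, 2) = 4 and divides |G| = 8.
Closing under the operation: H = {1, -1, i, -i}, so |H| = 4.

4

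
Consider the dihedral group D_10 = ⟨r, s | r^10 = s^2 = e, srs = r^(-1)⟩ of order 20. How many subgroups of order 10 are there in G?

3

|G| = 20 and 10 | 20, so subgroups of order 10 are possible by Lagrange.
The subgroups of order 10 are: {e, r, r^2, r^3, r^4, r^5, r^6, r^7, r^8, r^9}; {e, r^2, r^4, r^6, r^8, s, r^2s, r^4s, r^6s, r^8s}; {e, r^2, r^4, r^6, r^8, rs, r^3s, r^5s, r^7s, r^9s}.
So G has 3 subgroups of order 10.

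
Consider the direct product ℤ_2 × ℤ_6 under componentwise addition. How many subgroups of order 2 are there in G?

|G| = 12 and 2 | 12, so subgroups of order 2 are possible by Lagrange.
The subgroups of order 2 are: {(0,0), (0,3)}; {(0,0), (1,0)}; {(0,0), (1,3)}.
So G has 3 subgroups of order 2.

3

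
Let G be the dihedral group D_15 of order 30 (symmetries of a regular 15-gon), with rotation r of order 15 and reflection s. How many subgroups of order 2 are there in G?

15

|G| = 30 and 2 | 30, so subgroups of order 2 are possible by Lagrange.
The subgroups of order 2 are: {e, r^10s}; {e, r^11s}; {e, r^12s}; {e, r^13s}; … (15 in all).
So G has 15 subgroups of order 2.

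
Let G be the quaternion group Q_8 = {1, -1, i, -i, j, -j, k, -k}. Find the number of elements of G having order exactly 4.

6

The elements of order 4 are: i, -i, j, -j, k, -k.
That's 6.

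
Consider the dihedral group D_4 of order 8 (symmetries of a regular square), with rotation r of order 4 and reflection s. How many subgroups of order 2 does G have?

5

|G| = 8 and 2 | 8, so subgroups of order 2 are possible by Lagrange.
The subgroups of order 2 are: {e, r^2}; {e, r^2s}; {e, r^3s}; {e, rs}; … (5 in all).
So G has 5 subgroups of order 2.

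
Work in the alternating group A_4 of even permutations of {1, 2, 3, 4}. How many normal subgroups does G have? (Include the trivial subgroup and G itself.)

3

G has 10 subgroups. Checking conjugation-invariance by order — order 1: 1/1 normal; order 2: 0/3 normal; order 3: 0/4 normal; order 4: 1/1 normal; order 12: 1/1 normal.
Total normal subgroups: 3.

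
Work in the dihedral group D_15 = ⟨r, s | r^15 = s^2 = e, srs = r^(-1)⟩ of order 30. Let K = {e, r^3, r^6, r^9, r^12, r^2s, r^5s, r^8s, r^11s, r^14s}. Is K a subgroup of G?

|K| = 10 divides |G| = 30, consistent with Lagrange.
K contains the identity, every element's inverse is in K, and K is closed under ·: it is a subgroup.

Yes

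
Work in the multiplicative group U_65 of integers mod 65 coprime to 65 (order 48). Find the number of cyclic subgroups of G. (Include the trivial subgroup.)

20

A cyclic subgroup of order d is generated by each of its φ(d) elements of order d, so the cyclic subgroups of order d number (#elements of order d)/φ(d).
Cyclic subgroups by order — order 1: 1; order 2: 3; order 3: 1; order 4: 6; order 6: 3; order 12: 6.
Total: 20.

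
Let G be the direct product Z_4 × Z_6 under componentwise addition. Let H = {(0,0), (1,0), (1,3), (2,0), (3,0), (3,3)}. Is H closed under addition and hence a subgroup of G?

Closure fails: (3,0) + (3,3) = (2,3) ∉ H. So H is not a subgroup.

No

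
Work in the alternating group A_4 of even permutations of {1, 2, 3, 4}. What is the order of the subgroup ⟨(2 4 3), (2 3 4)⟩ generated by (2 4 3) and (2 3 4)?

3

|⟨(2 4 3)⟩| = 3 and |⟨(2 3 4)⟩| = 3, so |H| is a multiple of lcm(3, 3) = 3 and divides |G| = 12.
Closing under the operation: H = {e, (2 3 4), (2 4 3)}, so |H| = 3.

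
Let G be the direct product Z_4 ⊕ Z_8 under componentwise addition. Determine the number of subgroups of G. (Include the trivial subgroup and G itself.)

22

|G| = 32, so by Lagrange every subgroup order divides 32. Divisors: 1, 2, 4, 8, 16, 32.
Subgroups by order — order 1: 1; order 2: 3; order 4: 7; order 8: 7; order 16: 3; order 32: 1.
Total: 1 + 3 + 7 + 7 + 3 + 1 = 22.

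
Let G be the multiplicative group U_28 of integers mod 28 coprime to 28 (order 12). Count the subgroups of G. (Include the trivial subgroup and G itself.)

|G| = 12, so by Lagrange every subgroup order divides 12. Divisors: 1, 2, 3, 4, 6, 12.
Subgroups by order — order 1: 1; order 2: 3; order 3: 1; order 4: 1; order 6: 3; order 12: 1.
Total: 1 + 3 + 1 + 1 + 3 + 1 = 10.

10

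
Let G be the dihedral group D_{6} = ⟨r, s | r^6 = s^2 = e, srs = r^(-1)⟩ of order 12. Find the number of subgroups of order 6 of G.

|G| = 12 and 6 | 12, so subgroups of order 6 are possible by Lagrange.
The subgroups of order 6 are: {e, r, r^2, r^3, r^4, r^5}; {e, r^2, r^4, s, r^2s, r^4s}; {e, r^2, r^4, rs, r^3s, r^5s}.
So G has 3 subgroups of order 6.

3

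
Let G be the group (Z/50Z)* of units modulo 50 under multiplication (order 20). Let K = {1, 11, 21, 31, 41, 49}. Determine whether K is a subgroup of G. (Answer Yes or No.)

|K| = 6 does not divide |G| = 20, so by Lagrange K is not a subgroup.

No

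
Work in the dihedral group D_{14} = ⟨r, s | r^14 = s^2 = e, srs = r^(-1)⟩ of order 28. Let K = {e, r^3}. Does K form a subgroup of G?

No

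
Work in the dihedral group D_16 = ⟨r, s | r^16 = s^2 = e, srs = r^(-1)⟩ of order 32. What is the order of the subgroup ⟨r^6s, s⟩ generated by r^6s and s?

16

|⟨r^6s⟩| = 2 and |⟨s⟩| = 2, so |H| is a multiple of lcm(2, 2) = 2 and divides |G| = 32.
Closing under the operation: H = {e, r^2, r^4, r^6, r^8, r^10, r^12, r^14, s, r^2s, r^4s, r^6s, r^8s, r^10s, r^12s, r^14s}, so |H| = 16.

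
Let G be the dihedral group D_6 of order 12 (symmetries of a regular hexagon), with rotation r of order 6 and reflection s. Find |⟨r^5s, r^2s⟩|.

4

|⟨r^5s⟩| = 2 and |⟨r^2s⟩| = 2, so |H| is a multiple of lcm(2, 2) = 2 and divides |G| = 12.
Closing under the operation: H = {e, r^3, r^2s, r^5s}, so |H| = 4.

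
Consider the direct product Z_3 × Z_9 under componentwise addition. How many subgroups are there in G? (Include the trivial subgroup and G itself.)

|G| = 27, so by Lagrange every subgroup order divides 27. Divisors: 1, 3, 9, 27.
Subgroups by order — order 1: 1; order 3: 4; order 9: 4; order 27: 1.
Total: 1 + 4 + 4 + 1 = 10.

10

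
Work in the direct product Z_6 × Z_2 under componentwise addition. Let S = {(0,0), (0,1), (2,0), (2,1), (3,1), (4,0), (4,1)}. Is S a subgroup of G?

|S| = 7 does not divide |G| = 12, so by Lagrange S is not a subgroup.

No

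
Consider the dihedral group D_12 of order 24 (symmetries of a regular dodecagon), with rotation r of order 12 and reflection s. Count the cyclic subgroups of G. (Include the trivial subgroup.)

A cyclic subgroup of order d is generated by each of its φ(d) elements of order d, so the cyclic subgroups of order d number (#elements of order d)/φ(d).
Cyclic subgroups by order — order 1: 1; order 2: 13; order 3: 1; order 4: 1; order 6: 1; order 12: 1.
Total: 18.

18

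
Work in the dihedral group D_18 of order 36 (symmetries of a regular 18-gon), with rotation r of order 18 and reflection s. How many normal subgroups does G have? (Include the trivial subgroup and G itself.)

9

G has 45 subgroups. Checking conjugation-invariance by order — order 1: 1/1 normal; order 2: 1/19 normal; order 3: 1/1 normal; order 4: 0/9 normal; order 6: 1/7 normal; order 9: 1/1 normal; order 12: 0/3 normal; order 18: 3/3 normal; order 36: 1/1 normal.
Total normal subgroups: 9.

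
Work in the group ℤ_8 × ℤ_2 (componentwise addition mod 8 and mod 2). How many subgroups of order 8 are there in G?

3

|G| = 16 and 8 | 16, so subgroups of order 8 are possible by Lagrange.
The subgroups of order 8 are: {(0,0), (0,1), (2,0), (2,1), (4,0), (4,1), (6,0), (6,1)}; {(0,0), (1,0), (2,0), (3,0), (4,0), (5,0), (6,0), (7,0)}; {(0,0), (1,1), (2,0), (3,1), (4,0), (5,1), (6,0), (7,1)}.
So G has 3 subgroups of order 8.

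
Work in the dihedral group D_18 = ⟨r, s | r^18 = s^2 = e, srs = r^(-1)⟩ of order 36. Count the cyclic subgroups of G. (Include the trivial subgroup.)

24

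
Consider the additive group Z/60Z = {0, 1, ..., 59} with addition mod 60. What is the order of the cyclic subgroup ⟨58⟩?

In Z/60Z, the order of an element a is n/gcd(a, n).
gcd(58, 60) = 2, so |⟨58⟩| = 60/2 = 30.

30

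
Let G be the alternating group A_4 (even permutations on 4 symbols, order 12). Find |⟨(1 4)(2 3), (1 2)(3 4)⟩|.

|⟨(1 4)(2 3)⟩| = 2 and |⟨(1 2)(3 4)⟩| = 2, so |H| is a multiple of lcm(2, 2) = 2 and divides |G| = 12.
Closing under the operation: H = {e, (1 2)(3 4), (1 3)(2 4), (1 4)(2 3)}, so |H| = 4.

4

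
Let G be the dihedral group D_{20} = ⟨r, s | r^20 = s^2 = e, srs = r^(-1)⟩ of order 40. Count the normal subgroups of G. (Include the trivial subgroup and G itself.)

9

G has 48 subgroups. Checking conjugation-invariance by order — order 1: 1/1 normal; order 2: 1/21 normal; order 4: 1/11 normal; order 5: 1/1 normal; order 8: 0/5 normal; order 10: 1/5 normal; order 20: 3/3 normal; order 40: 1/1 normal.
Total normal subgroups: 9.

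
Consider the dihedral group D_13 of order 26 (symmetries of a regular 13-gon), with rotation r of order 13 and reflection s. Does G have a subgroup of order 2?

2 | 26. A subgroup of order 2 is {e, r^10s}.

Yes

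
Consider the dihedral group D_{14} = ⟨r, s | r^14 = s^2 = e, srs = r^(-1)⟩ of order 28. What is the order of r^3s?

2

Computing powers of r^3s: the smallest k with (r^3s)^k = e is k = 2.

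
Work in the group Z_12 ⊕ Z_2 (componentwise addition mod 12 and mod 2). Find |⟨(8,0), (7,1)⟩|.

12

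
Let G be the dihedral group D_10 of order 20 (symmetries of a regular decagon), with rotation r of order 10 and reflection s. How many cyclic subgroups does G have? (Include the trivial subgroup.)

A cyclic subgroup of order d is generated by each of its φ(d) elements of order d, so the cyclic subgroups of order d number (#elements of order d)/φ(d).
Cyclic subgroups by order — order 1: 1; order 2: 11; order 5: 1; order 10: 1.
Total: 14.

14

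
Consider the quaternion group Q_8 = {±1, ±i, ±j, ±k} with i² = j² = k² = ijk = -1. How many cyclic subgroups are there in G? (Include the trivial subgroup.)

Each element a generates a cyclic subgroup ⟨a⟩; distinct elements may generate the same one (a cyclic group of order d has φ(d) generators).
Cyclic subgroups by order — order 1: 1; order 2: 1; order 4: 3.
Total: 5.

5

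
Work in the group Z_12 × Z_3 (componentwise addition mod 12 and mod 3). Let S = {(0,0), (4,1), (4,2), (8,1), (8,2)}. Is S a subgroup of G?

|S| = 5 does not divide |G| = 36, so by Lagrange S is not a subgroup.

No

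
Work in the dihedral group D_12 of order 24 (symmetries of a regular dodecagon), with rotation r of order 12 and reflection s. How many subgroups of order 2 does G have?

|G| = 24 and 2 | 24, so subgroups of order 2 are possible by Lagrange.
The subgroups of order 2 are: {e, r^10s}; {e, r^11s}; {e, r^2s}; {e, r^3s}; … (13 in all).
So G has 13 subgroups of order 2.

13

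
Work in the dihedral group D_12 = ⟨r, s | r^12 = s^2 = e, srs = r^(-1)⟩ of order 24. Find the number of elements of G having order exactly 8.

No element of G has order 8 (even though 8 | 24).

0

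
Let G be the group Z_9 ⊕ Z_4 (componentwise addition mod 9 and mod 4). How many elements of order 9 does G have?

An element (a,b) has order lcm(ord(a), ord(b)); count pairs with lcm equal to 9.
Enumerating gives 6 such elements.

6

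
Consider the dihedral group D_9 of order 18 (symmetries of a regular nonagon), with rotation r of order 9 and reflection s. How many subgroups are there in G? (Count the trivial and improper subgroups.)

16

|G| = 18, so by Lagrange every subgroup order divides 18. Divisors: 1, 2, 3, 6, 9, 18.
Subgroups by order — order 1: 1; order 2: 9; order 3: 1; order 6: 3; order 9: 1; order 18: 1.
Total: 1 + 9 + 1 + 3 + 1 + 1 = 16.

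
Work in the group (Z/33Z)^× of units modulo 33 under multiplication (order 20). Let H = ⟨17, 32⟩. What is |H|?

|⟨17⟩| = 10 and |⟨32⟩| = 2, so |H| is a multiple of lcm(10, 2) = 10 and divides |G| = 20.
Closing under the operation: H = {1, 2, 4, 8, 16, 17, 25, 29, 31, 32}, so |H| = 10.

10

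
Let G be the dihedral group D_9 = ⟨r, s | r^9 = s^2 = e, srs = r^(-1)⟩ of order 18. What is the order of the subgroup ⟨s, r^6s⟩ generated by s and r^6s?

|⟨s⟩| = 2 and |⟨r^6s⟩| = 2, so |H| is a multiple of lcm(2, 2) = 2 and divides |G| = 18.
Closing under the operation: H = {e, r^3, r^6, s, r^3s, r^6s}, so |H| = 6.

6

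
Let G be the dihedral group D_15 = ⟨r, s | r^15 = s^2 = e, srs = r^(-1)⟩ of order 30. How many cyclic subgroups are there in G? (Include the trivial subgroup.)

19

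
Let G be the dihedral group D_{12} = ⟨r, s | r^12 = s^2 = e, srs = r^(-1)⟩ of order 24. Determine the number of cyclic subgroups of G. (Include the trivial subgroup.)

Group the elements of G by the cyclic subgroup they generate; each cyclic subgroup of order d accounts for φ(d) elements.
Cyclic subgroups by order — order 1: 1; order 2: 13; order 3: 1; order 4: 1; order 6: 1; order 12: 1.
Total: 18.

18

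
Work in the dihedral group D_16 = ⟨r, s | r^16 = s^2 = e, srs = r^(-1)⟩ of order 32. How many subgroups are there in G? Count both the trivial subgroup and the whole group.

36

|G| = 32, so by Lagrange every subgroup order divides 32. Divisors: 1, 2, 4, 8, 16, 32.
Subgroups by order — order 1: 1; order 2: 17; order 4: 9; order 8: 5; order 16: 3; order 32: 1.
Total: 1 + 17 + 9 + 5 + 3 + 1 = 36.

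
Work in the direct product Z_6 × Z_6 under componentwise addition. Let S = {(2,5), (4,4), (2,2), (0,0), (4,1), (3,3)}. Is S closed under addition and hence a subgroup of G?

Closure fails: (4,4) + (3,3) = (1,1) ∉ S. So S is not a subgroup.

No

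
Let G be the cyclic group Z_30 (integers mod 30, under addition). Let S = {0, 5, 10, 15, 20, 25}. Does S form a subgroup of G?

|S| = 6 divides |G| = 30, consistent with Lagrange.
S contains the identity, every element's inverse is in S, and S is closed under +: it is a subgroup.
In fact S = ⟨5⟩.

Yes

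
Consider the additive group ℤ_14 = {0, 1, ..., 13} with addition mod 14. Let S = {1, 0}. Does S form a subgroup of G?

1 ∈ S but its inverse 13 ∉ S, so S is not a subgroup.

No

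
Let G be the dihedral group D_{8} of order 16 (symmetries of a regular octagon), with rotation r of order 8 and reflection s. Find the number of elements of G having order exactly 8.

4

The elements of order 8 are: r, r^3, r^5, r^7.
That's 4.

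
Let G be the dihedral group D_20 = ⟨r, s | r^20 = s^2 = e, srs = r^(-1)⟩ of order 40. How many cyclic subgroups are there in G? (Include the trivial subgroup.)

Each element a generates a cyclic subgroup ⟨a⟩; distinct elements may generate the same one (a cyclic group of order d has φ(d) generators).
Cyclic subgroups by order — order 1: 1; order 2: 21; order 4: 1; order 5: 1; order 10: 1; order 20: 1.
Total: 26.

26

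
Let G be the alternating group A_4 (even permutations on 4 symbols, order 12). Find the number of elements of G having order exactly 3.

The elements of order 3 are: (2 3 4), (2 4 3), (1 2 3), (1 2 4), (1 3 2), (1 3 4), (1 4 2), (1 4 3).
That's 8.

8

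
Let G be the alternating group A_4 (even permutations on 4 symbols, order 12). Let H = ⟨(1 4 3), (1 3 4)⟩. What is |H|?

3

|⟨(1 4 3)⟩| = 3 and |⟨(1 3 4)⟩| = 3, so |H| is a multiple of lcm(3, 3) = 3 and divides |G| = 12.
Closing under the operation: H = {e, (1 3 4), (1 4 3)}, so |H| = 3.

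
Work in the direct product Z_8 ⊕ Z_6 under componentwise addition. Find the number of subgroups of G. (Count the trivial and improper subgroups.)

22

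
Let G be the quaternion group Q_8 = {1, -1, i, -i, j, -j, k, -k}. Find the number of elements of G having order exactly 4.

6

The elements of order 4 are: i, -i, j, -j, k, -k.
That's 6.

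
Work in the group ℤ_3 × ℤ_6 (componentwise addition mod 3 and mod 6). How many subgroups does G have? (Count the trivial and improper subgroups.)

12

|G| = 18, so by Lagrange every subgroup order divides 18. Divisors: 1, 2, 3, 6, 9, 18.
Subgroups by order — order 1: 1; order 2: 1; order 3: 4; order 6: 4; order 9: 1; order 18: 1.
Total: 1 + 1 + 4 + 4 + 1 + 1 = 12.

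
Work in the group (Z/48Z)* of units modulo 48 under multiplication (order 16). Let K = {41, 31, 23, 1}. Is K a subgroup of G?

|K| = 4 divides |G| = 16, consistent with Lagrange.
K contains the identity, every element's inverse is in K, and K is closed under ·: it is a subgroup.

Yes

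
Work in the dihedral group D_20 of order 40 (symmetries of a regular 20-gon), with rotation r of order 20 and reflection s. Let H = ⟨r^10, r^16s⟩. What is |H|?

4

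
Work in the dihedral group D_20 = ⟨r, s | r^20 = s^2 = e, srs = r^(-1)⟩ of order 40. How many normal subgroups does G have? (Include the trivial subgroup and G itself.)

G has 48 subgroups. Checking conjugation-invariance by order — order 1: 1/1 normal; order 2: 1/21 normal; order 4: 1/11 normal; order 5: 1/1 normal; order 8: 0/5 normal; order 10: 1/5 normal; order 20: 3/3 normal; order 40: 1/1 normal.
Total normal subgroups: 9.

9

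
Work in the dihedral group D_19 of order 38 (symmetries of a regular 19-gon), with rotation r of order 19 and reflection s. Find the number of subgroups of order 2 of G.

19

|G| = 38 and 2 | 38, so subgroups of order 2 are possible by Lagrange.
The subgroups of order 2 are: {e, r^10s}; {e, r^11s}; {e, r^12s}; {e, r^13s}; … (19 in all).
So G has 19 subgroups of order 2.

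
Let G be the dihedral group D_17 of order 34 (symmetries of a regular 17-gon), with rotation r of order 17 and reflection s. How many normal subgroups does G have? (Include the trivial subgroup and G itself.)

G has 20 subgroups. Checking conjugation-invariance by order — order 1: 1/1 normal; order 2: 0/17 normal; order 17: 1/1 normal; order 34: 1/1 normal.
Total normal subgroups: 3.

3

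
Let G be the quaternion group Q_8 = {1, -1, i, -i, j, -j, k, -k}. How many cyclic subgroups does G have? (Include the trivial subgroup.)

Each element a generates a cyclic subgroup ⟨a⟩; distinct elements may generate the same one (a cyclic group of order d has φ(d) generators).
Cyclic subgroups by order — order 1: 1; order 2: 1; order 4: 3.
Total: 5.

5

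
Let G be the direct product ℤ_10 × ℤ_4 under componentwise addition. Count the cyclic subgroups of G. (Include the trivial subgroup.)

A cyclic subgroup of order d is generated by each of its φ(d) elements of order d, so the cyclic subgroups of order d number (#elements of order d)/φ(d).
Cyclic subgroups by order — order 1: 1; order 2: 3; order 4: 2; order 5: 1; order 10: 3; order 20: 2.
Total: 12.

12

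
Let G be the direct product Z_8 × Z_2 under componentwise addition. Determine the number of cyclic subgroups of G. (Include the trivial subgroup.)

Group the elements of G by the cyclic subgroup they generate; each cyclic subgroup of order d accounts for φ(d) elements.
Cyclic subgroups by order — order 1: 1; order 2: 3; order 4: 2; order 8: 2.
Total: 8.

8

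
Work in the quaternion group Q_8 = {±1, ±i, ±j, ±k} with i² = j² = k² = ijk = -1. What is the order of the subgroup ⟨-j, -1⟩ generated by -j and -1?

4

|⟨-j⟩| = 4 and |⟨-1⟩| = 2, so |H| is a multiple of lcm(4, 2) = 4 and divides |G| = 8.
Closing under the operation: H = {1, -1, j, -j}, so |H| = 4.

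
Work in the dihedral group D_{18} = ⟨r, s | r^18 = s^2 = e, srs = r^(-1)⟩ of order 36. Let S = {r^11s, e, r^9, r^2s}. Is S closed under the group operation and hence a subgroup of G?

Yes

|S| = 4 divides |G| = 36, consistent with Lagrange.
S contains the identity, every element's inverse is in S, and S is closed under ·: it is a subgroup.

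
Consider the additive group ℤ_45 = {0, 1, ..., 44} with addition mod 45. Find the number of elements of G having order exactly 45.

24

In a cyclic group of order 45, the number of elements of order d (for d | 45) is φ(d).
φ(45) = 24.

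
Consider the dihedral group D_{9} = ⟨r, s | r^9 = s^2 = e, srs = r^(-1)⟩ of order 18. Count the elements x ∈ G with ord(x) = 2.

9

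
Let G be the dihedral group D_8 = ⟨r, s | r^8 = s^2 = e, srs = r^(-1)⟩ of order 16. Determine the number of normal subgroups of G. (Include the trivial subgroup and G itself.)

7

G has 19 subgroups. Checking conjugation-invariance by order — order 1: 1/1 normal; order 2: 1/9 normal; order 4: 1/5 normal; order 8: 3/3 normal; order 16: 1/1 normal.
Total normal subgroups: 7.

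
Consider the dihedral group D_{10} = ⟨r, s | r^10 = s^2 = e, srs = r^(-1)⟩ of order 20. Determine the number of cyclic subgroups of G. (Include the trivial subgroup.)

A cyclic subgroup of order d is generated by each of its φ(d) elements of order d, so the cyclic subgroups of order d number (#elements of order d)/φ(d).
Cyclic subgroups by order — order 1: 1; order 2: 11; order 5: 1; order 10: 1.
Total: 14.

14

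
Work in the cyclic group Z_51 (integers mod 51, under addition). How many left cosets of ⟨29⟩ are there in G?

|⟨29⟩| = 51 and |G| = 51.
By Lagrange, [G : H] = |G|/|H| = 51/51 = 1.

1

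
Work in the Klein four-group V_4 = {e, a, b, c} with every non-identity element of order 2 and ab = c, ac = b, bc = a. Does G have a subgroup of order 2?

Yes

2 | 4. A subgroup of order 2 is {e, a}.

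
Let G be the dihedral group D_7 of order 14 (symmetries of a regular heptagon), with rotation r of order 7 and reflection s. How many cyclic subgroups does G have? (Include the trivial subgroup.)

9

Group the elements of G by the cyclic subgroup they generate; each cyclic subgroup of order d accounts for φ(d) elements.
Cyclic subgroups by order — order 1: 1; order 2: 7; order 7: 1.
Total: 9.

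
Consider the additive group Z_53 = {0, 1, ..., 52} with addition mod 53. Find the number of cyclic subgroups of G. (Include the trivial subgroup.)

A cyclic subgroup of order d is generated by each of its φ(d) elements of order d, so the cyclic subgroups of order d number (#elements of order d)/φ(d).
Cyclic subgroups by order — order 1: 1; order 53: 1.
Total: 2.

2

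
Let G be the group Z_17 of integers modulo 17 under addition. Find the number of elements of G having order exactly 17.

In a cyclic group of order 17, the number of elements of order d (for d | 17) is φ(d).
φ(17) = 16.

16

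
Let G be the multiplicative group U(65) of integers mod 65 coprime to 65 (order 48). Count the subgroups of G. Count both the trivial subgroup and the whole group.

30

|G| = 48, so by Lagrange every subgroup order divides 48. Divisors: 1, 2, 3, 4, 6, 8, 12, 16, 24, 48.
Subgroups by order — order 1: 1; order 2: 3; order 3: 1; order 4: 7; order 6: 3; order 8: 3; order 12: 7; order 16: 1; order 24: 3; order 48: 1.
Total: 1 + 3 + 1 + 7 + 3 + 3 + 7 + 1 + 3 + 1 = 30.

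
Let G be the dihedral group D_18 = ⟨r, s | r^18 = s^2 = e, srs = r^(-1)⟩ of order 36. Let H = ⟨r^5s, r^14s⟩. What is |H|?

4

|⟨r^5s⟩| = 2 and |⟨r^14s⟩| = 2, so |H| is a multiple of lcm(2, 2) = 2 and divides |G| = 36.
Closing under the operation: H = {e, r^9, r^5s, r^14s}, so |H| = 4.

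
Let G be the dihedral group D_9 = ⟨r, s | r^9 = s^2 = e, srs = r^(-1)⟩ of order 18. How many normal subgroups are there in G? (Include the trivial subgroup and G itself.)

4

G has 16 subgroups. Checking conjugation-invariance by order — order 1: 1/1 normal; order 2: 0/9 normal; order 3: 1/1 normal; order 6: 0/3 normal; order 9: 1/1 normal; order 18: 1/1 normal.
Total normal subgroups: 4.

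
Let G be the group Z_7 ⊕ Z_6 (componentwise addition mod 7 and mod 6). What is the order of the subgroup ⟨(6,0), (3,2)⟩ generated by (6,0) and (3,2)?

|⟨(6,0)⟩| = 7 and |⟨(3,2)⟩| = 21, so |H| is a multiple of lcm(7, 21) = 21 and divides |G| = 42.
Closing under the operation: H = {(0,0), (0,2), (0,4), (1,0), (1,2), (1,4), (2,0), (2,2), (2,4), (3,0), (3,2), (3,4), (4,0), (4,2), (4,4), (5,0), (5,2), (5,4), (6,0), (6,2), (6,4)}, so |H| = 21.

21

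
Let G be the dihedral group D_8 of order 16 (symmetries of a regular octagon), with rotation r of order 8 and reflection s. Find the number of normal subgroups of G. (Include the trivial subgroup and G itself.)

7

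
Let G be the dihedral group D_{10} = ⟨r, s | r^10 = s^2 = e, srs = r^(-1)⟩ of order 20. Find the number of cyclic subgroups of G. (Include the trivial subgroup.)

Group the elements of G by the cyclic subgroup they generate; each cyclic subgroup of order d accounts for φ(d) elements.
Cyclic subgroups by order — order 1: 1; order 2: 11; order 5: 1; order 10: 1.
Total: 14.

14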